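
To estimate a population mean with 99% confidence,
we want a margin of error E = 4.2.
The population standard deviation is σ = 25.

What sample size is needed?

Answer: n = 236

Derivation:
z_0.005 = 2.576
n = (z×σ/E)² = (2.576×25/4.2)²
n = 235.1111
Round up: n = 236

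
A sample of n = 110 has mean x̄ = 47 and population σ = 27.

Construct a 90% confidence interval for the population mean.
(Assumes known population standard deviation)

Answer: (42.7653, 51.2347)

Derivation:
Confidence level: 90%, α = 0.1
z_0.05 = 1.645
SE = σ/√n = 27/√110 = 2.5743
Margin of error = 1.645 × 2.5743 = 4.2347
CI: x̄ ± margin = 47 ± 4.2347
CI: (42.7653, 51.2347)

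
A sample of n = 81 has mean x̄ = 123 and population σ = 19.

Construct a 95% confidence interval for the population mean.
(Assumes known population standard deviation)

Confidence level: 95%, α = 0.05
z_0.025 = 1.960
SE = σ/√n = 19/√81 = 2.1111
Margin of error = 1.960 × 2.1111 = 4.1378
CI: x̄ ± margin = 123 ± 4.1378
CI: (118.8622, 127.1378)

Answer: (118.8622, 127.1378)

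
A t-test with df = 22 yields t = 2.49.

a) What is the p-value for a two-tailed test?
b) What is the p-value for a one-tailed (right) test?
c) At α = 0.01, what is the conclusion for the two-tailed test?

Using t-distribution with df = 22:
a) Two-tailed: p = 2×P(T > 2.49) = 0.0208
b) One-tailed: p = P(T > 2.49) = 0.0104
c) 0.0208 ≥ 0.01, fail to reject H₀

Answer: a) 0.0208, b) 0.0104, c) fail to reject H₀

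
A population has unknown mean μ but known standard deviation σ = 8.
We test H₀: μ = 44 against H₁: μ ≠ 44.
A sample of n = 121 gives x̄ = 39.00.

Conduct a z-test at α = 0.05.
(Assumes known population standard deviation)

Answer: z = -6.8747, reject H₀

Derivation:
Standard error: SE = σ/√n = 8/√121 = 0.7273
z-statistic: z = (x̄ - μ₀)/SE = (39.00 - 44)/0.7273 = -6.8747
Critical value: ±1.960
p-value < 0.0001
Decision: reject H₀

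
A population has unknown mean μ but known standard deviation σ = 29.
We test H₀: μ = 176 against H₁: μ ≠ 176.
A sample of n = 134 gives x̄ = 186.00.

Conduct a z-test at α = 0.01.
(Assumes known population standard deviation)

Answer: z = 3.9917, reject H₀

Derivation:
Standard error: SE = σ/√n = 29/√134 = 2.5052
z-statistic: z = (x̄ - μ₀)/SE = (186.00 - 176)/2.5052 = 3.9917
Critical value: ±2.576
p-value = 0.0001
Decision: reject H₀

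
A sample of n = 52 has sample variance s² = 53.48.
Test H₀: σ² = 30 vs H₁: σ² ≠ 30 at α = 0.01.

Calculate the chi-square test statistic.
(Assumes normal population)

Answer: χ² = 90.9160, reject H₀

Derivation:
df = n - 1 = 51
χ² = (n-1)s²/σ₀² = 51×53.48/30 = 90.9160
Critical values: χ²_{0.995,51} = 28.735, χ²_{0.005,51} = 80.747
Rejection region: χ² < 28.735 or χ² > 80.747
Decision: reject H₀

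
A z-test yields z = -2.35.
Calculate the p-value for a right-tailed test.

For z = -2.35:
p = P(Z > -2.35) = 1 - Φ(-2.35) = 0.9906

Answer: p-value ≈ 0.9906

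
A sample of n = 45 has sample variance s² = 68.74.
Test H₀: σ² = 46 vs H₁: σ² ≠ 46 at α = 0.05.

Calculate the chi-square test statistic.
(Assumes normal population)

df = n - 1 = 44
χ² = (n-1)s²/σ₀² = 44×68.74/46 = 65.7513
Critical values: χ²_{0.975,44} = 27.575, χ²_{0.025,44} = 64.201
Rejection region: χ² < 27.575 or χ² > 64.201
Decision: reject H₀

Answer: χ² = 65.7513, reject H₀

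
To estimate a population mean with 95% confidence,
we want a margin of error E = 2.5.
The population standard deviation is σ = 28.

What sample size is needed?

Answer: n = 482

Derivation:
z_0.025 = 1.960
n = (z×σ/E)² = (1.960×28/2.5)²
n = 481.8903
Round up: n = 482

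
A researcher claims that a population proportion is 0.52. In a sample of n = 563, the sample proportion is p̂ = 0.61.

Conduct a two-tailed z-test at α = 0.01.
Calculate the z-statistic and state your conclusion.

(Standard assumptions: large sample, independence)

Answer: z = 4.2743, reject H₀

Derivation:
H₀: p = 0.52, H₁: p ≠ 0.52
Standard error: SE = √(p₀(1-p₀)/n) = √(0.52×0.48/563) = 0.021056
z-statistic: z = (p̂ - p₀)/SE = (0.61 - 0.52)/0.021056 = 4.2743
Critical value: z_0.005 = ±2.576
p-value < 0.0001
Decision: reject H₀ at α = 0.01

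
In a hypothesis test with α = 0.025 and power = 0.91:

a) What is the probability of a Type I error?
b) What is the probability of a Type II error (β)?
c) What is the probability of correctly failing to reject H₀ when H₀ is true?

a) Type I error probability = α = 0.025
b) Power = P(reject H₀ | H₁ true) = 1 - β = 0.91, so Type II error probability = β = 1 - Power = 0.09
c) P(fail to reject H₀ | H₀ true) = 1 - α = 0.975

Answer: a) 0.025, b) 0.09, c) 0.975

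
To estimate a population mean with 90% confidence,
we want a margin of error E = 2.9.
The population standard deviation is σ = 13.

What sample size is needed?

Answer: n = 55

Derivation:
z_0.05 = 1.645
n = (z×σ/E)² = (1.645×13/2.9)²
n = 54.3779
Round up: n = 55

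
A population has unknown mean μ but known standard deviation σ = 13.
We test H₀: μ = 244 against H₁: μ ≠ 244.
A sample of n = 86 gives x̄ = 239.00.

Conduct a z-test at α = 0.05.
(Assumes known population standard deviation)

Answer: z = -3.5668, reject H₀

Derivation:
Standard error: SE = σ/√n = 13/√86 = 1.4018
z-statistic: z = (x̄ - μ₀)/SE = (239.00 - 244)/1.4018 = -3.5668
Critical value: ±1.960
p-value = 0.0004
Decision: reject H₀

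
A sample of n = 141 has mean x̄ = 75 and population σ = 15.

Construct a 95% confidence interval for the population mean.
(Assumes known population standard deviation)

Answer: (72.5241, 77.4759)

Derivation:
Confidence level: 95%, α = 0.05
z_0.025 = 1.960
SE = σ/√n = 15/√141 = 1.2632
Margin of error = 1.960 × 1.2632 = 2.4759
CI: x̄ ± margin = 75 ± 2.4759
CI: (72.5241, 77.4759)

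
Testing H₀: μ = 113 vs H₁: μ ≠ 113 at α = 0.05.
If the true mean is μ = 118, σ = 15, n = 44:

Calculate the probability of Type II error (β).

SE = σ/√n = 15/√44 = 2.2613
Critical values: μ₀ ± z_0.025×SE = 113 ± 1.960×2.2613
Acceptance region: (108.5679, 117.4321)
Under H₁ (μ = 118): z_high = (117.4321 - 118)/2.2613 = -0.2511, z_low = (108.5679 - 118)/2.2613 = -4.1711
β = P(not reject | H₁) = Φ(-0.2511) - Φ(-4.1711) ≈ 0.4009

Answer: β ≈ 0.4009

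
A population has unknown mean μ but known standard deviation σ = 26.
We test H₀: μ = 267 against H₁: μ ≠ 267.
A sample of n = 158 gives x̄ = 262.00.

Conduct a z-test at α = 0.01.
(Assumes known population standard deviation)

Answer: z = -2.4173, fail to reject H₀

Derivation:
Standard error: SE = σ/√n = 26/√158 = 2.0684
z-statistic: z = (x̄ - μ₀)/SE = (262.00 - 267)/2.0684 = -2.4173
Critical value: ±2.576
p-value = 0.0156
Decision: fail to reject H₀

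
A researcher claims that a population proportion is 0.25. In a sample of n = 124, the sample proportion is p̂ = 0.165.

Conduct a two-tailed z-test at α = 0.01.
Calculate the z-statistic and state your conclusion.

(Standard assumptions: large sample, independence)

H₀: p = 0.25, H₁: p ≠ 0.25
Standard error: SE = √(p₀(1-p₀)/n) = √(0.25×0.75/124) = 0.038886
z-statistic: z = (p̂ - p₀)/SE = (0.165 - 0.25)/0.038886 = -2.1859
Critical value: z_0.005 = ±2.576
p-value = 0.0288
Decision: fail to reject H₀ at α = 0.01

Answer: z = -2.1859, fail to reject H₀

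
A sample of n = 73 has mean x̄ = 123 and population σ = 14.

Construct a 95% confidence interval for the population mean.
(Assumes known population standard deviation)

Confidence level: 95%, α = 0.05
z_0.025 = 1.960
SE = σ/√n = 14/√73 = 1.6386
Margin of error = 1.960 × 1.6386 = 3.2117
CI: x̄ ± margin = 123 ± 3.2117
CI: (119.7883, 126.2117)

Answer: (119.7883, 126.2117)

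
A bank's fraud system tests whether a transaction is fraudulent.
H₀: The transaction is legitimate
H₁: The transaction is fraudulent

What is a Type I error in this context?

Type I error: rejecting H₀ when it is actually true (false positive).
Type II error: failing to reject H₀ when H₁ is actually true (false negative).

Answer: Blocking a legitimate transaction as fraud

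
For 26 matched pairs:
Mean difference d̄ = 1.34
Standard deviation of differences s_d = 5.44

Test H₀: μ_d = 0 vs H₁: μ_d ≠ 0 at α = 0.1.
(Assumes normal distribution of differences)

Answer: t = 1.2560, fail to reject H₀

Derivation:
df = n - 1 = 25
SE = s_d/√n = 5.44/√26 = 1.0669
t = d̄/SE = 1.34/1.0669 = 1.2560
Critical value: t_{0.05,25} = ±1.708
p-value ≈ 0.2207
Decision: fail to reject H₀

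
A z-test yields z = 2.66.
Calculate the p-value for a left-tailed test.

Answer: p-value ≈ 0.9961

Derivation:
For z = 2.66:
p = P(Z < 2.66) = Φ(2.66) = 0.9961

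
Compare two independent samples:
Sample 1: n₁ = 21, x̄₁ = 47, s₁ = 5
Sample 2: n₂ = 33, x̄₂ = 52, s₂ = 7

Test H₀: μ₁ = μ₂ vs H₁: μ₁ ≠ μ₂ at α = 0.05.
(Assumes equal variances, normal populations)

Pooled variance: s²_p = [20×5² + 32×7²]/(52) = 39.7692
s_p = 6.3063
SE = s_p×√(1/n₁ + 1/n₂) = 6.3063×√(1/21 + 1/33) = 1.7604
t = (x̄₁ - x̄₂)/SE = (47 - 52)/1.7604 = -2.8403
df = 52, t-critical = ±2.007
Decision: reject H₀

Answer: t = -2.8403, reject H₀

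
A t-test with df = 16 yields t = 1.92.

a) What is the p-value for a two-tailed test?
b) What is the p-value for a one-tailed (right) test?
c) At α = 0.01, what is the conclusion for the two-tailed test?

Using t-distribution with df = 16:
a) Two-tailed: p = 2×P(T > 1.92) = 0.0729
b) One-tailed: p = P(T > 1.92) = 0.0364
c) 0.0729 ≥ 0.01, fail to reject H₀

Answer: a) 0.0729, b) 0.0364, c) fail to reject H₀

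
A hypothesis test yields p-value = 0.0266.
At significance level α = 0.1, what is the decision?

Answer: reject H₀

Derivation:
Compare p-value to α:
0.0266 < 0.1
Decision: reject H₀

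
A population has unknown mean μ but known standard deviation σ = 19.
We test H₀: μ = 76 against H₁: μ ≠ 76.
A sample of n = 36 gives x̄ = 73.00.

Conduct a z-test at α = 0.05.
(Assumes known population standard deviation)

Standard error: SE = σ/√n = 19/√36 = 3.1667
z-statistic: z = (x̄ - μ₀)/SE = (73.00 - 76)/3.1667 = -0.9474
Critical value: ±1.960
p-value = 0.3434
Decision: fail to reject H₀

Answer: z = -0.9474, fail to reject H₀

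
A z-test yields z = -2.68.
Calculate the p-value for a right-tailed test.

For z = -2.68:
p = P(Z > -2.68) = 1 - Φ(-2.68) = 0.9963

Answer: p-value ≈ 0.9963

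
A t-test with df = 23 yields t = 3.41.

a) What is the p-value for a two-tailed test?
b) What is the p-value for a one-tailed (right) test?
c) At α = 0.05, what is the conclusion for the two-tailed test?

Using t-distribution with df = 23:
a) Two-tailed: p = 2×P(T > 3.41) = 0.0024
b) One-tailed: p = P(T > 3.41) = 0.0012
c) 0.0024 < 0.05, reject H₀

Answer: a) 0.0024, b) 0.0012, c) reject H₀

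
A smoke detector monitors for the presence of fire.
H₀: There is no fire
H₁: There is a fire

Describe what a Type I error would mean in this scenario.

Answer: The alarm sounds when there is no fire (false alarm)

Derivation:
Type I error: rejecting H₀ when it is actually true (false positive).
Type II error: failing to reject H₀ when H₁ is actually true (false negative).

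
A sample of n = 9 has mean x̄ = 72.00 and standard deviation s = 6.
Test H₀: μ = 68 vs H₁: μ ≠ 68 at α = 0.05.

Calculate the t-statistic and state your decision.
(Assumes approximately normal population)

df = n - 1 = 8
SE = s/√n = 6/√9 = 2.0000
t = (x̄ - μ₀)/SE = (72.00 - 68)/2.0000 = 2.0000
Critical value: t_{0.025,8} = ±2.306
p-value ≈ 0.0805
Decision: fail to reject H₀

Answer: t = 2.0000, fail to reject H₀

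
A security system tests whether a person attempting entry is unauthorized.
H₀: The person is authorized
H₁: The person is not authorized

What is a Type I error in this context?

A Type I error (probability α) occurs when we reject a true H₀.
A Type II error (probability β) occurs when we fail to reject a false H₀.

Answer: Denying entry to an authorized person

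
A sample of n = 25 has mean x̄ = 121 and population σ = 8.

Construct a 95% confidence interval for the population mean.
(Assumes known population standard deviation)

Answer: (117.8640, 124.1360)

Derivation:
Confidence level: 95%, α = 0.05
z_0.025 = 1.960
SE = σ/√n = 8/√25 = 1.6000
Margin of error = 1.960 × 1.6000 = 3.1360
CI: x̄ ± margin = 121 ± 3.1360
CI: (117.8640, 124.1360)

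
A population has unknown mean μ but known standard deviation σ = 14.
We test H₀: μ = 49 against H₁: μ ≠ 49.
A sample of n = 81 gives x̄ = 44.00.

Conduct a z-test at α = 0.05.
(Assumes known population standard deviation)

Standard error: SE = σ/√n = 14/√81 = 1.5556
z-statistic: z = (x̄ - μ₀)/SE = (44.00 - 49)/1.5556 = -3.2142
Critical value: ±1.960
p-value = 0.0013
Decision: reject H₀

Answer: z = -3.2142, reject H₀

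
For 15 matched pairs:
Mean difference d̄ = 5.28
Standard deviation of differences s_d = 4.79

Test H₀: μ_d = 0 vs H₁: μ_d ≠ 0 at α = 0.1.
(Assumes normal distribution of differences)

Answer: t = 4.2691, reject H₀

Derivation:
df = n - 1 = 14
SE = s_d/√n = 4.79/√15 = 1.2368
t = d̄/SE = 5.28/1.2368 = 4.2691
Critical value: t_{0.05,14} = ±1.761
p-value ≈ 0.0008
Decision: reject H₀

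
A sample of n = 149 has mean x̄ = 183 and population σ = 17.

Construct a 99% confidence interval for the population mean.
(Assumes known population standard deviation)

Confidence level: 99%, α = 0.01
z_0.005 = 2.576
SE = σ/√n = 17/√149 = 1.3927
Margin of error = 2.576 × 1.3927 = 3.5876
CI: x̄ ± margin = 183 ± 3.5876
CI: (179.4124, 186.5876)

Answer: (179.4124, 186.5876)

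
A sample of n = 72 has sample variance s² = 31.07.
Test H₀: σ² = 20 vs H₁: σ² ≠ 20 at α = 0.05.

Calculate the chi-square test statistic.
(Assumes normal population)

Answer: χ² = 110.2985, reject H₀

Derivation:
df = n - 1 = 71
χ² = (n-1)s²/σ₀² = 71×31.07/20 = 110.2985
Critical values: χ²_{0.975,71} = 49.592, χ²_{0.025,71} = 96.189
Rejection region: χ² < 49.592 or χ² > 96.189
Decision: reject H₀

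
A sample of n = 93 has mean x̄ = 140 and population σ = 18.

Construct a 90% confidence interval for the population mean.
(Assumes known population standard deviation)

Confidence level: 90%, α = 0.1
z_0.05 = 1.645
SE = σ/√n = 18/√93 = 1.8665
Margin of error = 1.645 × 1.8665 = 3.0704
CI: x̄ ± margin = 140 ± 3.0704
CI: (136.9296, 143.0704)

Answer: (136.9296, 143.0704)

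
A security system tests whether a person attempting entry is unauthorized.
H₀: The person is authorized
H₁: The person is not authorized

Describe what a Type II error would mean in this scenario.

Answer: Granting entry to an unauthorized person

Derivation:
Type I error: rejecting H₀ when it is actually true (false positive).
Type II error: failing to reject H₀ when H₁ is actually true (false negative).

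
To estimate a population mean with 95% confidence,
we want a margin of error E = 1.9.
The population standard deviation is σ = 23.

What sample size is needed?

z_0.025 = 1.960
n = (z×σ/E)² = (1.960×23/1.9)²
n = 562.9381
Round up: n = 563

Answer: n = 563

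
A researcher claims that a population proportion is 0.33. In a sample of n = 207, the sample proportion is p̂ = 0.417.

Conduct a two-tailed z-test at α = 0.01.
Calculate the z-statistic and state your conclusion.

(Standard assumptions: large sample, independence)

Answer: z = 2.6620, reject H₀

Derivation:
H₀: p = 0.33, H₁: p ≠ 0.33
Standard error: SE = √(p₀(1-p₀)/n) = √(0.33×0.67/207) = 0.032682
z-statistic: z = (p̂ - p₀)/SE = (0.417 - 0.33)/0.032682 = 2.6620
Critical value: z_0.005 = ±2.576
p-value = 0.0078
Decision: reject H₀ at α = 0.01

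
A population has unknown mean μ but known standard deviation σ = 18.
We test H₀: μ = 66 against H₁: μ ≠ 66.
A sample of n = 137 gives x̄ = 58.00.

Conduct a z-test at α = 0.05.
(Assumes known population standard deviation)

Standard error: SE = σ/√n = 18/√137 = 1.5378
z-statistic: z = (x̄ - μ₀)/SE = (58.00 - 66)/1.5378 = -5.2022
Critical value: ±1.960
p-value < 0.0001
Decision: reject H₀

Answer: z = -5.2022, reject H₀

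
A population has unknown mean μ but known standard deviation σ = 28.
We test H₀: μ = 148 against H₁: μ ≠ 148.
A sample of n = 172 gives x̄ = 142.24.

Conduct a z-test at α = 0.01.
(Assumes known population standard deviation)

Standard error: SE = σ/√n = 28/√172 = 2.1350
z-statistic: z = (x̄ - μ₀)/SE = (142.24 - 148)/2.1350 = -2.6979
Critical value: ±2.576
p-value = 0.0070
Decision: reject H₀

Answer: z = -2.6979, reject H₀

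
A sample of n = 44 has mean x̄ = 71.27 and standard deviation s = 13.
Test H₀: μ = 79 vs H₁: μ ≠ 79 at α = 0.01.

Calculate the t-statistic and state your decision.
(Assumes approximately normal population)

df = n - 1 = 43
SE = s/√n = 13/√44 = 1.9598
t = (x̄ - μ₀)/SE = (71.27 - 79)/1.9598 = -3.9443
Critical value: t_{0.005,43} = ±2.695
p-value ≈ 0.0003
Decision: reject H₀

Answer: t = -3.9443, reject H₀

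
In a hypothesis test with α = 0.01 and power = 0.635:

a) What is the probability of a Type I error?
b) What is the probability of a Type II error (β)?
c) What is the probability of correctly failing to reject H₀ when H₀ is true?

a) Type I error probability = α = 0.01
b) Power = P(reject H₀ | H₁ true) = 1 - β = 0.635, so Type II error probability = β = 1 - Power = 0.365
c) P(fail to reject H₀ | H₀ true) = 1 - α = 0.99

Answer: a) 0.01, b) 0.365, c) 0.99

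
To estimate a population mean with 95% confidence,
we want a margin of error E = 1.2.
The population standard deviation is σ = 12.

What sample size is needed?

z_0.025 = 1.960
n = (z×σ/E)² = (1.960×12/1.2)²
n = 384.1600
Round up: n = 385

Answer: n = 385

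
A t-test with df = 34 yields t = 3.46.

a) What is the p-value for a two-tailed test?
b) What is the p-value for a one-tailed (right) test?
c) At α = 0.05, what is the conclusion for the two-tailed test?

Answer: a) 0.0015, b) 0.0007, c) reject H₀

Derivation:
Using t-distribution with df = 34:
a) Two-tailed: p = 2×P(T > 3.46) = 0.0015
b) One-tailed: p = P(T > 3.46) = 0.0007
c) 0.0015 < 0.05, reject H₀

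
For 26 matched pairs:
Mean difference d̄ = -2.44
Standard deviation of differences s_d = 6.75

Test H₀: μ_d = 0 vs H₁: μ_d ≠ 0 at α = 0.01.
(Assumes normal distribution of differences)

Answer: t = -1.8432, fail to reject H₀

Derivation:
df = n - 1 = 25
SE = s_d/√n = 6.75/√26 = 1.3238
t = d̄/SE = -2.44/1.3238 = -1.8432
Critical value: t_{0.005,25} = ±2.787
p-value ≈ 0.0772
Decision: fail to reject H₀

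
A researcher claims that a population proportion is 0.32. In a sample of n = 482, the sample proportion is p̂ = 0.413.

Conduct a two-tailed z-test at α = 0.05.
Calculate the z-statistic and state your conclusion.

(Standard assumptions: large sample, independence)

H₀: p = 0.32, H₁: p ≠ 0.32
Standard error: SE = √(p₀(1-p₀)/n) = √(0.32×0.68/482) = 0.021247
z-statistic: z = (p̂ - p₀)/SE = (0.413 - 0.32)/0.021247 = 4.3771
Critical value: z_0.025 = ±1.960
p-value < 0.0001
Decision: reject H₀ at α = 0.05

Answer: z = 4.3771, reject H₀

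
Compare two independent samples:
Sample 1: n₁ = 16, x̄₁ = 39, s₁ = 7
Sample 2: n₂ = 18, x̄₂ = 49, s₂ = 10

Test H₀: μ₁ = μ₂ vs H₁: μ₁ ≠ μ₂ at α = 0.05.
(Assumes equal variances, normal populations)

Answer: t = -3.3364, reject H₀

Derivation:
Pooled variance: s²_p = [15×7² + 17×10²]/(32) = 76.0938
s_p = 8.7232
SE = s_p×√(1/n₁ + 1/n₂) = 8.7232×√(1/16 + 1/18) = 2.9972
t = (x̄₁ - x̄₂)/SE = (39 - 49)/2.9972 = -3.3364
df = 32, t-critical = ±2.037
Decision: reject H₀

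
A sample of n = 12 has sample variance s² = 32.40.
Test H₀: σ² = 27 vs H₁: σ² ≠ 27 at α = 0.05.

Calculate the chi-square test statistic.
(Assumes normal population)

Answer: χ² = 13.2000, fail to reject H₀

Derivation:
df = n - 1 = 11
χ² = (n-1)s²/σ₀² = 11×32.40/27 = 13.2000
Critical values: χ²_{0.975,11} = 3.816, χ²_{0.025,11} = 21.920
Rejection region: χ² < 3.816 or χ² > 21.920
Decision: fail to reject H₀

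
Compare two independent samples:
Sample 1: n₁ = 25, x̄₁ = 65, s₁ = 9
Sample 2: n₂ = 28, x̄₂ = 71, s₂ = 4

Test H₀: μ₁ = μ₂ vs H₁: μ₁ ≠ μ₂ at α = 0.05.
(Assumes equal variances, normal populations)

Answer: t = -3.1947, reject H₀

Derivation:
Pooled variance: s²_p = [24×9² + 27×4²]/(51) = 46.5882
s_p = 6.8256
SE = s_p×√(1/n₁ + 1/n₂) = 6.8256×√(1/25 + 1/28) = 1.8781
t = (x̄₁ - x̄₂)/SE = (65 - 71)/1.8781 = -3.1947
df = 51, t-critical = ±2.008
Decision: reject H₀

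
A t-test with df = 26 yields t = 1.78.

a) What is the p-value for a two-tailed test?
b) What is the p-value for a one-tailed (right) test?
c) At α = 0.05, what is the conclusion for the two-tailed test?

Answer: a) 0.0868, b) 0.0434, c) fail to reject H₀

Derivation:
Using t-distribution with df = 26:
a) Two-tailed: p = 2×P(T > 1.78) = 0.0868
b) One-tailed: p = P(T > 1.78) = 0.0434
c) 0.0868 ≥ 0.05, fail to reject H₀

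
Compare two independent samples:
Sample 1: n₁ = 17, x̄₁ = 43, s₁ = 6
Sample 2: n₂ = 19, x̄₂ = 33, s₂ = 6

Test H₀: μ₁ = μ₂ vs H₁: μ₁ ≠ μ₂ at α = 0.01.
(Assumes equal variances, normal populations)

Pooled variance: s²_p = [16×6² + 18×6²]/(34) = 36.0000
s_p = 6.0000
SE = s_p×√(1/n₁ + 1/n₂) = 6.0000×√(1/17 + 1/19) = 2.0031
t = (x̄₁ - x̄₂)/SE = (43 - 33)/2.0031 = 4.9923
df = 34, t-critical = ±2.728
Decision: reject H₀

Answer: t = 4.9923, reject H₀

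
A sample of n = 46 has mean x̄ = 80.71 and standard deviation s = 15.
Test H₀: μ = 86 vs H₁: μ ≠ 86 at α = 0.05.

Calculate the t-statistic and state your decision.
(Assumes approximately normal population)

df = n - 1 = 45
SE = s/√n = 15/√46 = 2.2116
t = (x̄ - μ₀)/SE = (80.71 - 86)/2.2116 = -2.3919
Critical value: t_{0.025,45} = ±2.014
p-value ≈ 0.0210
Decision: reject H₀

Answer: t = -2.3919, reject H₀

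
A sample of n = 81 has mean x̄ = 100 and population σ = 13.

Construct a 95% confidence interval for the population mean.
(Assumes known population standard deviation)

Confidence level: 95%, α = 0.05
z_0.025 = 1.960
SE = σ/√n = 13/√81 = 1.4444
Margin of error = 1.960 × 1.4444 = 2.8310
CI: x̄ ± margin = 100 ± 2.8310
CI: (97.1690, 102.8310)

Answer: (97.1690, 102.8310)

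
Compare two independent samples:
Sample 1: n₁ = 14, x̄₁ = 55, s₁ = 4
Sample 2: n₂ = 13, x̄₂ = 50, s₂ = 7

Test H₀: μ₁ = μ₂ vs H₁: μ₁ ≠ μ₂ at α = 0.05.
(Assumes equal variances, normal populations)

Pooled variance: s²_p = [13×4² + 12×7²]/(25) = 31.8400
s_p = 5.6427
SE = s_p×√(1/n₁ + 1/n₂) = 5.6427×√(1/14 + 1/13) = 2.1734
t = (x̄₁ - x̄₂)/SE = (55 - 50)/2.1734 = 2.3005
df = 25, t-critical = ±2.060
Decision: reject H₀

Answer: t = 2.3005, reject H₀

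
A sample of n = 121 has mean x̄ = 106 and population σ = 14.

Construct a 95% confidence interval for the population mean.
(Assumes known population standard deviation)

Answer: (103.5055, 108.4945)

Derivation:
Confidence level: 95%, α = 0.05
z_0.025 = 1.960
SE = σ/√n = 14/√121 = 1.2727
Margin of error = 1.960 × 1.2727 = 2.4945
CI: x̄ ± margin = 106 ± 2.4945
CI: (103.5055, 108.4945)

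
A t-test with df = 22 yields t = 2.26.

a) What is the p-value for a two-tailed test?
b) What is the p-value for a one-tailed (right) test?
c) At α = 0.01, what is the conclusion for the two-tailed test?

Answer: a) 0.0341, b) 0.0170, c) fail to reject H₀

Derivation:
Using t-distribution with df = 22:
a) Two-tailed: p = 2×P(T > 2.26) = 0.0341
b) One-tailed: p = P(T > 2.26) = 0.0170
c) 0.0341 ≥ 0.01, fail to reject H₀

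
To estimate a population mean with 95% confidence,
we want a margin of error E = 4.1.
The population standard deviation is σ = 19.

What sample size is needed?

z_0.025 = 1.960
n = (z×σ/E)² = (1.960×19/4.1)²
n = 82.4996
Round up: n = 83

Answer: n = 83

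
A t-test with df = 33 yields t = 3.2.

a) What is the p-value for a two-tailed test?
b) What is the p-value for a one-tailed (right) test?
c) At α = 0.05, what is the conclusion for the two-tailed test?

Using t-distribution with df = 33:
a) Two-tailed: p = 2×P(T > 3.2) = 0.0030
b) One-tailed: p = P(T > 3.2) = 0.0015
c) 0.0030 < 0.05, reject H₀

Answer: a) 0.0030, b) 0.0015, c) reject H₀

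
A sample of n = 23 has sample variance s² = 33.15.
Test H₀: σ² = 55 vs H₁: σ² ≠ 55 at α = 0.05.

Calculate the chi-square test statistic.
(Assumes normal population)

df = n - 1 = 22
χ² = (n-1)s²/σ₀² = 22×33.15/55 = 13.2600
Critical values: χ²_{0.975,22} = 10.982, χ²_{0.025,22} = 36.781
Rejection region: χ² < 10.982 or χ² > 36.781
Decision: fail to reject H₀

Answer: χ² = 13.2600, fail to reject H₀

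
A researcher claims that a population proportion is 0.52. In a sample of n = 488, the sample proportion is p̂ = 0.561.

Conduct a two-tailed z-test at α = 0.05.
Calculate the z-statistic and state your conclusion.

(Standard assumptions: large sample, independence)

Answer: z = 1.8129, fail to reject H₀

Derivation:
H₀: p = 0.52, H₁: p ≠ 0.52
Standard error: SE = √(p₀(1-p₀)/n) = √(0.52×0.48/488) = 0.022616
z-statistic: z = (p̂ - p₀)/SE = (0.561 - 0.52)/0.022616 = 1.8129
Critical value: z_0.025 = ±1.960
p-value = 0.0698
Decision: fail to reject H₀ at α = 0.05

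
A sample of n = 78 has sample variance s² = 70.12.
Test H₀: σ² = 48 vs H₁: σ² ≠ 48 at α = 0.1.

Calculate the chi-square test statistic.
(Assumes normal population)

df = n - 1 = 77
χ² = (n-1)s²/σ₀² = 77×70.12/48 = 112.4842
Critical values: χ²_{0.95,77} = 57.786, χ²_{0.05,77} = 98.484
Rejection region: χ² < 57.786 or χ² > 98.484
Decision: reject H₀

Answer: χ² = 112.4842, reject H₀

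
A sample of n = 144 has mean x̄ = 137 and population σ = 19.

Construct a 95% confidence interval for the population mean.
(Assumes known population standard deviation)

Answer: (133.8967, 140.1033)

Derivation:
Confidence level: 95%, α = 0.05
z_0.025 = 1.960
SE = σ/√n = 19/√144 = 1.5833
Margin of error = 1.960 × 1.5833 = 3.1033
CI: x̄ ± margin = 137 ± 3.1033
CI: (133.8967, 140.1033)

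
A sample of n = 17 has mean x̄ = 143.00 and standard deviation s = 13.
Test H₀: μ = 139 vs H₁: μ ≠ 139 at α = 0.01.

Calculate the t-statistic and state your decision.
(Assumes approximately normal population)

df = n - 1 = 16
SE = s/√n = 13/√17 = 3.1530
t = (x̄ - μ₀)/SE = (143.00 - 139)/3.1530 = 1.2686
Critical value: t_{0.005,16} = ±2.921
p-value ≈ 0.2227
Decision: fail to reject H₀

Answer: t = 1.2686, fail to reject H₀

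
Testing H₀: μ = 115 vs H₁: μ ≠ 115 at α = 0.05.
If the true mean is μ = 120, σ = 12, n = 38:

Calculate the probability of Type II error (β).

Answer: β ≈ 0.2714

Derivation:
SE = σ/√n = 12/√38 = 1.9467
Critical values: μ₀ ± z_0.025×SE = 115 ± 1.960×1.9467
Acceptance region: (111.1845, 118.8155)
Under H₁ (μ = 120): z_high = (118.8155 - 120)/1.9467 = -0.6085, z_low = (111.1845 - 120)/1.9467 = -4.5284
β = P(not reject | H₁) = Φ(-0.6085) - Φ(-4.5284) ≈ 0.2714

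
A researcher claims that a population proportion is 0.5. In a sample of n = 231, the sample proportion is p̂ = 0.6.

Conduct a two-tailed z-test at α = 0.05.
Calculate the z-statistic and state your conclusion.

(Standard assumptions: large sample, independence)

Answer: z = 3.0397, reject H₀

Derivation:
H₀: p = 0.5, H₁: p ≠ 0.5
Standard error: SE = √(p₀(1-p₀)/n) = √(0.5×0.5/231) = 0.032898
z-statistic: z = (p̂ - p₀)/SE = (0.6 - 0.5)/0.032898 = 3.0397
Critical value: z_0.025 = ±1.960
p-value = 0.0024
Decision: reject H₀ at α = 0.05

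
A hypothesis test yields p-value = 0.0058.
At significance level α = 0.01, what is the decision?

Answer: reject H₀

Derivation:
Compare p-value to α:
0.0058 < 0.01
Decision: reject H₀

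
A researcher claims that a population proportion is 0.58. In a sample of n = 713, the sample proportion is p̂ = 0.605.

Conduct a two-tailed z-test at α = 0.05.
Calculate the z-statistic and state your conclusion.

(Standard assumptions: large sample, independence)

H₀: p = 0.58, H₁: p ≠ 0.58
Standard error: SE = √(p₀(1-p₀)/n) = √(0.58×0.42/713) = 0.018484
z-statistic: z = (p̂ - p₀)/SE = (0.605 - 0.58)/0.018484 = 1.3525
Critical value: z_0.025 = ±1.960
p-value = 0.1762
Decision: fail to reject H₀ at α = 0.05

Answer: z = 1.3525, fail to reject H₀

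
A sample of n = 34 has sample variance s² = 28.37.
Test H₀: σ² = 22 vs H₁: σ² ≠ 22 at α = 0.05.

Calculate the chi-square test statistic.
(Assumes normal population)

df = n - 1 = 33
χ² = (n-1)s²/σ₀² = 33×28.37/22 = 42.5550
Critical values: χ²_{0.975,33} = 19.047, χ²_{0.025,33} = 50.725
Rejection region: χ² < 19.047 or χ² > 50.725
Decision: fail to reject H₀

Answer: χ² = 42.5550, fail to reject H₀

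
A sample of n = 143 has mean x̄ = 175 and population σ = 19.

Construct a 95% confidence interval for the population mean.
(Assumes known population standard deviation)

Answer: (171.8858, 178.1142)

Derivation:
Confidence level: 95%, α = 0.05
z_0.025 = 1.960
SE = σ/√n = 19/√143 = 1.5889
Margin of error = 1.960 × 1.5889 = 3.1142
CI: x̄ ± margin = 175 ± 3.1142
CI: (171.8858, 178.1142)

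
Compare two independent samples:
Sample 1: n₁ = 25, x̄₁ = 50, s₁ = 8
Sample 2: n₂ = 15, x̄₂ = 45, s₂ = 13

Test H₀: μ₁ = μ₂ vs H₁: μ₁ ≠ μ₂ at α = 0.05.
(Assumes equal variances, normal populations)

Pooled variance: s²_p = [24×8² + 14×13²]/(38) = 102.6842
s_p = 10.1333
SE = s_p×√(1/n₁ + 1/n₂) = 10.1333×√(1/25 + 1/15) = 3.3095
t = (x̄₁ - x̄₂)/SE = (50 - 45)/3.3095 = 1.5108
df = 38, t-critical = ±2.024
Decision: fail to reject H₀

Answer: t = 1.5108, fail to reject H₀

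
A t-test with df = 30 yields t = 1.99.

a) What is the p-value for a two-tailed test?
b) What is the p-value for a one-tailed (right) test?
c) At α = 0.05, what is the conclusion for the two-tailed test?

Using t-distribution with df = 30:
a) Two-tailed: p = 2×P(T > 1.99) = 0.0558
b) One-tailed: p = P(T > 1.99) = 0.0279
c) 0.0558 ≥ 0.05, fail to reject H₀

Answer: a) 0.0558, b) 0.0279, c) fail to reject H₀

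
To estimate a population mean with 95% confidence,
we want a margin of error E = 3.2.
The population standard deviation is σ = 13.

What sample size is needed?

z_0.025 = 1.960
n = (z×σ/E)² = (1.960×13/3.2)²
n = 63.4014
Round up: n = 64

Answer: n = 64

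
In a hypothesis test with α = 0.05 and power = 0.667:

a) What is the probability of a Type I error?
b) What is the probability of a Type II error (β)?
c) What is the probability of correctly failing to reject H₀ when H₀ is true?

Answer: a) 0.05, b) 0.333, c) 0.95

Derivation:
a) Type I error probability = α = 0.05
b) Power = P(reject H₀ | H₁ true) = 1 - β = 0.667, so Type II error probability = β = 1 - Power = 0.333
c) P(fail to reject H₀ | H₀ true) = 1 - α = 0.95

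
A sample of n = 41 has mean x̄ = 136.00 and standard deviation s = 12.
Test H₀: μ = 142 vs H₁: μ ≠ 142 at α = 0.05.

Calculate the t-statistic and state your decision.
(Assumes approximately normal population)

df = n - 1 = 40
SE = s/√n = 12/√41 = 1.8741
t = (x̄ - μ₀)/SE = (136.00 - 142)/1.8741 = -3.2015
Critical value: t_{0.025,40} = ±2.021
p-value ≈ 0.0027
Decision: reject H₀

Answer: t = -3.2015, reject H₀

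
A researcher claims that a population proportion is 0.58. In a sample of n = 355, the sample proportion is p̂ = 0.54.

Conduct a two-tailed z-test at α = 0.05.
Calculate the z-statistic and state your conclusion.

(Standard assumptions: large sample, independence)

Answer: z = -1.5270, fail to reject H₀

Derivation:
H₀: p = 0.58, H₁: p ≠ 0.58
Standard error: SE = √(p₀(1-p₀)/n) = √(0.58×0.42/355) = 0.026195
z-statistic: z = (p̂ - p₀)/SE = (0.54 - 0.58)/0.026195 = -1.5270
Critical value: z_0.025 = ±1.960
p-value = 0.1268
Decision: fail to reject H₀ at α = 0.05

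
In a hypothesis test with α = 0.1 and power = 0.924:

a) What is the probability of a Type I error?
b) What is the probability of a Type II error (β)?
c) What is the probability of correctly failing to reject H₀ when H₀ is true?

a) Type I error probability = α = 0.1
b) Power = P(reject H₀ | H₁ true) = 1 - β = 0.924, so Type II error probability = β = 1 - Power = 0.076
c) P(fail to reject H₀ | H₀ true) = 1 - α = 0.9

Answer: a) 0.1, b) 0.076, c) 0.9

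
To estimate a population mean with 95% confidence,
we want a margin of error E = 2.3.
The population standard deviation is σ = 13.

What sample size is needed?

z_0.025 = 1.960
n = (z×σ/E)² = (1.960×13/2.3)²
n = 122.7279
Round up: n = 123

Answer: n = 123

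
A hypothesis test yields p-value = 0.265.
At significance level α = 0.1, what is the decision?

Compare p-value to α:
0.265 ≥ 0.1
Decision: fail to reject H₀

Answer: fail to reject H₀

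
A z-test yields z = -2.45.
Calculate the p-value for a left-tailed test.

For z = -2.45:
p = P(Z < -2.45) = Φ(-2.45) = 0.0071

Answer: p-value ≈ 0.0071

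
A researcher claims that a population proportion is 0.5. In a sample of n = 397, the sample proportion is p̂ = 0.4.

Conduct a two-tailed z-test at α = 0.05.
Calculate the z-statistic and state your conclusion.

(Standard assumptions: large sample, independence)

H₀: p = 0.5, H₁: p ≠ 0.5
Standard error: SE = √(p₀(1-p₀)/n) = √(0.5×0.5/397) = 0.025094
z-statistic: z = (p̂ - p₀)/SE = (0.4 - 0.5)/0.025094 = -3.9850
Critical value: z_0.025 = ±1.960
p-value = 0.0001
Decision: reject H₀ at α = 0.05

Answer: z = -3.9850, reject H₀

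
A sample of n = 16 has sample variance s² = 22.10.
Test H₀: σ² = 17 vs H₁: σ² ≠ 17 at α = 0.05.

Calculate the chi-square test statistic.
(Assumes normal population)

Answer: χ² = 19.5000, fail to reject H₀

Derivation:
df = n - 1 = 15
χ² = (n-1)s²/σ₀² = 15×22.10/17 = 19.5000
Critical values: χ²_{0.975,15} = 6.262, χ²_{0.025,15} = 27.488
Rejection region: χ² < 6.262 or χ² > 27.488
Decision: fail to reject H₀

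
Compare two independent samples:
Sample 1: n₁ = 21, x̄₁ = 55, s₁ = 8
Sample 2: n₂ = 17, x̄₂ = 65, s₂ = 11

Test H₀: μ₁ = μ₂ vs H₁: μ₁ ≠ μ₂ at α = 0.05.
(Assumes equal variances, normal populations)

Pooled variance: s²_p = [20×8² + 16×11²]/(36) = 89.3333
s_p = 9.4516
SE = s_p×√(1/n₁ + 1/n₂) = 9.4516×√(1/21 + 1/17) = 3.0836
t = (x̄₁ - x̄₂)/SE = (55 - 65)/3.0836 = -3.2430
df = 36, t-critical = ±2.028
Decision: reject H₀

Answer: t = -3.2430, reject H₀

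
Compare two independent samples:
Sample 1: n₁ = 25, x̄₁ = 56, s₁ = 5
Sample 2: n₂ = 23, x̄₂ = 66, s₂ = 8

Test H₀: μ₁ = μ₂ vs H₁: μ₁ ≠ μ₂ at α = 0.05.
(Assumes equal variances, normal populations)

Pooled variance: s²_p = [24×5² + 22×8²]/(46) = 43.6522
s_p = 6.6070
SE = s_p×√(1/n₁ + 1/n₂) = 6.6070×√(1/25 + 1/23) = 1.9089
t = (x̄₁ - x̄₂)/SE = (56 - 66)/1.9089 = -5.2386
df = 46, t-critical = ±2.013
Decision: reject H₀

Answer: t = -5.2386, reject H₀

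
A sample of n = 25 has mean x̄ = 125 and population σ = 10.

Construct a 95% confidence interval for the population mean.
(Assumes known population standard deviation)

Answer: (121.0800, 128.9200)

Derivation:
Confidence level: 95%, α = 0.05
z_0.025 = 1.960
SE = σ/√n = 10/√25 = 2.0000
Margin of error = 1.960 × 2.0000 = 3.9200
CI: x̄ ± margin = 125 ± 3.9200
CI: (121.0800, 128.9200)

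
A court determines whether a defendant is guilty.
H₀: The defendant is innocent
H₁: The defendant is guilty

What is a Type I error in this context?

Type I error (α): Rejecting H₀ when H₀ is true
Type II error (β): Failing to reject H₀ when H₁ is true

Answer: Convicting an innocent person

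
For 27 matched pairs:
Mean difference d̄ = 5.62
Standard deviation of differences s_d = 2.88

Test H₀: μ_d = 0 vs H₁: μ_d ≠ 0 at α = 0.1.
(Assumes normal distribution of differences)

df = n - 1 = 26
SE = s_d/√n = 2.88/√27 = 0.5543
t = d̄/SE = 5.62/0.5543 = 10.1389
Critical value: t_{0.05,26} = ±1.706
p-value < 0.0001
Decision: reject H₀

Answer: t = 10.1389, reject H₀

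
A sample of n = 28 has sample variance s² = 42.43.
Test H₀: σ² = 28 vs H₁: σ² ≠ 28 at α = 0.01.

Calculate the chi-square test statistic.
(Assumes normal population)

Answer: χ² = 40.9146, fail to reject H₀

Derivation:
df = n - 1 = 27
χ² = (n-1)s²/σ₀² = 27×42.43/28 = 40.9146
Critical values: χ²_{0.995,27} = 11.808, χ²_{0.005,27} = 49.645
Rejection region: χ² < 11.808 or χ² > 49.645
Decision: fail to reject H₀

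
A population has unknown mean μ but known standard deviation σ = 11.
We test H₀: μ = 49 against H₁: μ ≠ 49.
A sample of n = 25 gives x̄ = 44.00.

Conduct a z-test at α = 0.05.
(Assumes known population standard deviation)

Standard error: SE = σ/√n = 11/√25 = 2.2000
z-statistic: z = (x̄ - μ₀)/SE = (44.00 - 49)/2.2000 = -2.2727
Critical value: ±1.960
p-value = 0.0230
Decision: reject H₀

Answer: z = -2.2727, reject H₀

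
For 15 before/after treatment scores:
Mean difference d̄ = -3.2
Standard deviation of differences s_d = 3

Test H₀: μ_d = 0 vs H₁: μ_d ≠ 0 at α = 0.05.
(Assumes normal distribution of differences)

Answer: t = -4.1312, reject H₀

Derivation:
df = n - 1 = 14
SE = s_d/√n = 3/√15 = 0.7746
t = d̄/SE = -3.2/0.7746 = -4.1312
Critical value: t_{0.025,14} = ±2.145
p-value ≈ 0.0010
Decision: reject H₀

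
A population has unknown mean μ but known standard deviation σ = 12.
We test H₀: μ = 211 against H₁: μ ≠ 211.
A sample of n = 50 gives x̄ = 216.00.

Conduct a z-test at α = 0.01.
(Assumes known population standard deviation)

Answer: z = 2.9462, reject H₀

Derivation:
Standard error: SE = σ/√n = 12/√50 = 1.6971
z-statistic: z = (x̄ - μ₀)/SE = (216.00 - 211)/1.6971 = 2.9462
Critical value: ±2.576
p-value = 0.0032
Decision: reject H₀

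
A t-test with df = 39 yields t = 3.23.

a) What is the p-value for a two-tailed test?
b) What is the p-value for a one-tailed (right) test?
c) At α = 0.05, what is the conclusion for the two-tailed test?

Using t-distribution with df = 39:
a) Two-tailed: p = 2×P(T > 3.23) = 0.0025
b) One-tailed: p = P(T > 3.23) = 0.0013
c) 0.0025 < 0.05, reject H₀

Answer: a) 0.0025, b) 0.0013, c) reject H₀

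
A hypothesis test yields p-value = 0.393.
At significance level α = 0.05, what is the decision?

Compare p-value to α:
0.393 ≥ 0.05
Decision: fail to reject H₀

Answer: fail to reject H₀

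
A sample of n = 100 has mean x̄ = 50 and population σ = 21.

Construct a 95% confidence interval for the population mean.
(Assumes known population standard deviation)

Confidence level: 95%, α = 0.05
z_0.025 = 1.960
SE = σ/√n = 21/√100 = 2.1000
Margin of error = 1.960 × 2.1000 = 4.1160
CI: x̄ ± margin = 50 ± 4.1160
CI: (45.8840, 54.1160)

Answer: (45.8840, 54.1160)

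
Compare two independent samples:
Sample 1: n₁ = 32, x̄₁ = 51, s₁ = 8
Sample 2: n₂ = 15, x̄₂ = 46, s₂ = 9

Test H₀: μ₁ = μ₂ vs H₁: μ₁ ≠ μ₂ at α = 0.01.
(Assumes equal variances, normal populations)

Pooled variance: s²_p = [31×8² + 14×9²]/(45) = 69.2889
s_p = 8.3240
SE = s_p×√(1/n₁ + 1/n₂) = 8.3240×√(1/32 + 1/15) = 2.6047
t = (x̄₁ - x̄₂)/SE = (51 - 46)/2.6047 = 1.9196
df = 45, t-critical = ±2.690
Decision: fail to reject H₀

Answer: t = 1.9196, fail to reject H₀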